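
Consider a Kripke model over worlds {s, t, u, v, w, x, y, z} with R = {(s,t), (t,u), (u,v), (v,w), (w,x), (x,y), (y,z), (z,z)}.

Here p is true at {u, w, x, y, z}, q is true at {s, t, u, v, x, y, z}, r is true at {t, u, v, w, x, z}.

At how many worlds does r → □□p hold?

s: r is F, □□p is T. ✓
t: r is T, □□p is F. ✗
u: r is T, □□p is T. ✓
v: r is T, □□p is T. ✓
w: r is T, □□p is T. ✓
x: r is T, □□p is T. ✓
y: r is F, □□p is T. ✓
z: r is T, □□p is T. ✓
Satisfying worlds: {s, u, v, w, x, y, z}.

7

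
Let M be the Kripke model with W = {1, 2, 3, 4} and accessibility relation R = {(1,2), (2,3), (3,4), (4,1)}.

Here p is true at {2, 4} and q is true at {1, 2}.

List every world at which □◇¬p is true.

{1, 3}

1: successors {2}; ◇¬p there: 2:T. ✓
2: successors {3}; ◇¬p there: 3:F. ✗
3: successors {4}; ◇¬p there: 4:T. ✓
4: successors {1}; ◇¬p there: 1:F. ✗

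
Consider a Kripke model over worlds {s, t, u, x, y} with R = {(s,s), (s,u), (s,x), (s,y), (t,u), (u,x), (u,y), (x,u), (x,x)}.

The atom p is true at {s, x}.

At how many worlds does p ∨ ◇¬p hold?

4

s: p is T, ◇¬p is T. ✓
t: p is F, ◇¬p is T. ✓
u: p is F, ◇¬p is T. ✓
x: p is T, ◇¬p is T. ✓
y: p is F, ◇¬p is F. ✗
Satisfying worlds: {s, t, u, x}.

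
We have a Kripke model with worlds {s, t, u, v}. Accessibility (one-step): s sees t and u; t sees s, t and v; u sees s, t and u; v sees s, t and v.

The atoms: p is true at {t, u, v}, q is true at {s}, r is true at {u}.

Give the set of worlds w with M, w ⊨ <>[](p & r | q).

∅

s: successors {t, u}; [](p & r | q) there: t:F, u:F. ✗
t: successors {s, t, v}; [](p & r | q) there: s:F, t:F, v:F. ✗
u: successors {s, t, u}; [](p & r | q) there: s:F, t:F, u:F. ✗
v: successors {s, t, v}; [](p & r | q) there: s:F, t:F, v:F. ✗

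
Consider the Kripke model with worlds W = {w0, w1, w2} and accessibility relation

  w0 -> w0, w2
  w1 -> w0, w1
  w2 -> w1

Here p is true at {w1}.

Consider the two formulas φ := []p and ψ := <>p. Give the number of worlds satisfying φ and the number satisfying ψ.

For []p:
w0: successors {w0, w2}; p there: w0:F, w2:F. ✗
w1: successors {w0, w1}; p there: w0:F, w1:T. ✗
w2: successors {w1}; p there: w1:T. ✓
— 1 world.
For <>p:
w0: successors {w0, w2}; p there: w0:F, w2:F. ✗
w1: successors {w0, w1}; p there: w0:F, w1:T. ✓
w2: successors {w1}; p there: w1:T. ✓
— 2 worlds.

1 and 2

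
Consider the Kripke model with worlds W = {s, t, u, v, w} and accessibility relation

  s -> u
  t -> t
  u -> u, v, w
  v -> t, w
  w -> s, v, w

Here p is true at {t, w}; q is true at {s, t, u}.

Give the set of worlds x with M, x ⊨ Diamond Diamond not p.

s: successors {u}; Diamond not p there: u:T. ✓
t: successors {t}; Diamond not p there: t:F. ✗
u: successors {u, v, w}; Diamond not p there: u:T, v:F, w:T. ✓
v: successors {t, w}; Diamond not p there: t:F, w:T. ✓
w: successors {s, v, w}; Diamond not p there: s:T, v:F, w:T. ✓

{s, u, v, w}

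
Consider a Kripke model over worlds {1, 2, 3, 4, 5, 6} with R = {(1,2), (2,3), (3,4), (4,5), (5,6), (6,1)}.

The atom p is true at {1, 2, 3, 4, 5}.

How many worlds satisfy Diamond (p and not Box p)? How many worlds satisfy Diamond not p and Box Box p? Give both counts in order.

1 and 1

For Diamond (p and not Box p):
1: successors {2}; p and not Box p there: 2:F. ✗
2: successors {3}; p and not Box p there: 3:F. ✗
3: successors {4}; p and not Box p there: 4:F. ✗
4: successors {5}; p and not Box p there: 5:T. ✓
5: successors {6}; p and not Box p there: 6:F. ✗
6: successors {1}; p and not Box p there: 1:F. ✗
— 1 world.
For Diamond not p and Box Box p:
1: Diamond not p is F, Box Box p is T. ✗
2: Diamond not p is F, Box Box p is T. ✗
3: Diamond not p is F, Box Box p is T. ✗
4: Diamond not p is F, Box Box p is F. ✗
5: Diamond not p is T, Box Box p is T. ✓
6: Diamond not p is F, Box Box p is T. ✗
— 1 world.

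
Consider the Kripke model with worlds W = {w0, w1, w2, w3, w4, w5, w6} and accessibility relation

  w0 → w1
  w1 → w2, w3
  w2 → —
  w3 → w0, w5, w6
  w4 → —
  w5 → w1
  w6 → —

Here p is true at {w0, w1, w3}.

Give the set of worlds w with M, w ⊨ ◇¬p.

{w1, w3}

w0: successors {w1}; ¬p there: w1:F. ✗
w1: successors {w2, w3}; ¬p there: w2:T, w3:F. ✓
w2: no successors, so ◇¬p fails. ✗
w3: successors {w0, w5, w6}; ¬p there: w0:F, w5:T, w6:T. ✓
w4: no successors, so ◇¬p fails. ✗
w5: successors {w1}; ¬p there: w1:F. ✗
w6: no successors, so ◇¬p fails. ✗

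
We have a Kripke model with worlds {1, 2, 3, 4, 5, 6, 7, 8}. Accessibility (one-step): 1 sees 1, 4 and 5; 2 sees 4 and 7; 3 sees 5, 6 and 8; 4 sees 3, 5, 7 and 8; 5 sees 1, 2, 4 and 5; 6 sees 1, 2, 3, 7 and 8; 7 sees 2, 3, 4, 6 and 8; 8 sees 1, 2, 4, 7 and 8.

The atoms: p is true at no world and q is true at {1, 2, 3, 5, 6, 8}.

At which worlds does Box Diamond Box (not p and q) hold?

{2}

1: successors {1, 4, 5}; Diamond Box (not p and q) there: 1:F, 4:T, 5:F. ✗
2: successors {4, 7}; Diamond Box (not p and q) there: 4:T, 7:T. ✓
3: successors {5, 6, 8}; Diamond Box (not p and q) there: 5:F, 6:T, 8:F. ✗
4: successors {3, 5, 7, 8}; Diamond Box (not p and q) there: 3:F, 5:F, 7:T, 8:F. ✗
5: successors {1, 2, 4, 5}; Diamond Box (not p and q) there: 1:F, 2:F, 4:T, 5:F. ✗
6: successors {1, 2, 3, 7, 8}; Diamond Box (not p and q) there: 1:F, 2:F, 3:F, 7:T, 8:F. ✗
7: successors {2, 3, 4, 6, 8}; Diamond Box (not p and q) there: 2:F, 3:F, 4:T, 6:T, 8:F. ✗
8: successors {1, 2, 4, 7, 8}; Diamond Box (not p and q) there: 1:F, 2:F, 4:T, 7:T, 8:F. ✗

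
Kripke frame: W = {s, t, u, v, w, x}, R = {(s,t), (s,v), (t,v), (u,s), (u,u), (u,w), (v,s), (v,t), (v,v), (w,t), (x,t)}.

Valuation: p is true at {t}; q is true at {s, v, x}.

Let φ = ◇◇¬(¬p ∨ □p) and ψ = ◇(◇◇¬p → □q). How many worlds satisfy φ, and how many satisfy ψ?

4 and 4

For ◇◇¬(¬p ∨ □p):
s: successors {t, v}; ◇¬(¬p ∨ □p) there: t:F, v:T. ✓
t: successors {v}; ◇¬(¬p ∨ □p) there: v:T. ✓
u: successors {s, u, w}; ◇¬(¬p ∨ □p) there: s:T, u:F, w:T. ✓
v: successors {s, t, v}; ◇¬(¬p ∨ □p) there: s:T, t:F, v:T. ✓
w: successors {t}; ◇¬(¬p ∨ □p) there: t:F. ✗
x: successors {t}; ◇¬(¬p ∨ □p) there: t:F. ✗
— 4 worlds.
For ◇(◇◇¬p → □q):
s: successors {t, v}; ◇◇¬p → □q there: t:T, v:F. ✓
t: successors {v}; ◇◇¬p → □q there: v:F. ✗
u: successors {s, u, w}; ◇◇¬p → □q there: s:F, u:F, w:F. ✗
v: successors {s, t, v}; ◇◇¬p → □q there: s:F, t:T, v:F. ✓
w: successors {t}; ◇◇¬p → □q there: t:T. ✓
x: successors {t}; ◇◇¬p → □q there: t:T. ✓
— 4 worlds.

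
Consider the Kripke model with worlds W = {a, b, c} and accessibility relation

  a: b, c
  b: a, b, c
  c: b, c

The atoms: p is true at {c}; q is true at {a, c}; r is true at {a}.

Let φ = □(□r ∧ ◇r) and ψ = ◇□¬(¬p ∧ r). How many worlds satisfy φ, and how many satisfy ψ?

0 and 3

For □(□r ∧ ◇r):
a: successors {b, c}; □r ∧ ◇r there: b:F, c:F. ✗
b: successors {a, b, c}; □r ∧ ◇r there: a:F, b:F, c:F. ✗
c: successors {b, c}; □r ∧ ◇r there: b:F, c:F. ✗
— 0 worlds.
For ◇□¬(¬p ∧ r):
a: successors {b, c}; □¬(¬p ∧ r) there: b:F, c:T. ✓
b: successors {a, b, c}; □¬(¬p ∧ r) there: a:T, b:F, c:T. ✓
c: successors {b, c}; □¬(¬p ∧ r) there: b:F, c:T. ✓
— 3 worlds.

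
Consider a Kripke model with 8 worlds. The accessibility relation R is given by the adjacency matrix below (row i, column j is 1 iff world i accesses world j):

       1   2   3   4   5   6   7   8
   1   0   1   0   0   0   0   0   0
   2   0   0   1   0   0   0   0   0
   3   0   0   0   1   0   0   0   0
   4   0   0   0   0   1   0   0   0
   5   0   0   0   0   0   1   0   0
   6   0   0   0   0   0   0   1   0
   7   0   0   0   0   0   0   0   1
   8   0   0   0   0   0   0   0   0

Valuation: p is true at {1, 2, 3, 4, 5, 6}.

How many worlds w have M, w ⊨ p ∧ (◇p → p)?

1: p is T, ◇p → p is T. ✓
2: p is T, ◇p → p is T. ✓
3: p is T, ◇p → p is T. ✓
4: p is T, ◇p → p is T. ✓
5: p is T, ◇p → p is T. ✓
6: p is T, ◇p → p is T. ✓
7: p is F, ◇p → p is T. ✗
8: p is F, ◇p → p is T. ✗
Satisfying worlds: {1, 2, 3, 4, 5, 6}.

6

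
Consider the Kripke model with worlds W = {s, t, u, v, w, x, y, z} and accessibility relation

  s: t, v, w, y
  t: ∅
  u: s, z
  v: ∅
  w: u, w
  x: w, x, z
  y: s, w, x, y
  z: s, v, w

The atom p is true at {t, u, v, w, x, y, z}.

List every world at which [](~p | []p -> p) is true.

s: successors {t, v, w, y}; ~p | []p -> p there: t:T, v:T, w:T, y:T. ✓
t: no successors, so [](~p | []p -> p) holds vacuously. ✓
u: successors {s, z}; ~p | []p -> p there: s:F, z:T. ✗
v: no successors, so [](~p | []p -> p) holds vacuously. ✓
w: successors {u, w}; ~p | []p -> p there: u:T, w:T. ✓
x: successors {w, x, z}; ~p | []p -> p there: w:T, x:T, z:T. ✓
y: successors {s, w, x, y}; ~p | []p -> p there: s:F, w:T, x:T, y:T. ✗
z: successors {s, v, w}; ~p | []p -> p there: s:F, v:T, w:T. ✗

{s, t, v, w, x}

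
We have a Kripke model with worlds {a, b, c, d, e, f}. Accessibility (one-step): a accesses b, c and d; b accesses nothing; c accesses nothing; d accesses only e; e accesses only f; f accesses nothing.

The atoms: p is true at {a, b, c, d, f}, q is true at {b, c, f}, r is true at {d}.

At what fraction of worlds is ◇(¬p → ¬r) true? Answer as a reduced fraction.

1/2

a: successors {b, c, d}; ¬p → ¬r there: b:T, c:T, d:T. ✓
b: no successors, so ◇(¬p → ¬r) fails. ✗
c: no successors, so ◇(¬p → ¬r) fails. ✗
d: successors {e}; ¬p → ¬r there: e:T. ✓
e: successors {f}; ¬p → ¬r there: f:T. ✓
f: no successors, so ◇(¬p → ¬r) fails. ✗
That's 3 of 6 worlds, so 3/6 = 1/2.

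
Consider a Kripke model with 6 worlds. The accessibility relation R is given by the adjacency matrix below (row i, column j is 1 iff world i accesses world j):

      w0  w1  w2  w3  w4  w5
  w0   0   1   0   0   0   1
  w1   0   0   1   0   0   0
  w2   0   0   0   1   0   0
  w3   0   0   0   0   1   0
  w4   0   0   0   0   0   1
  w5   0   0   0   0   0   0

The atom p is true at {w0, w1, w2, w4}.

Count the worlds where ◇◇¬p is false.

w0: successors {w1, w5}; ◇¬p there: w1:F, w5:F. ✗
w1: successors {w2}; ◇¬p there: w2:T. ✓
w2: successors {w3}; ◇¬p there: w3:F. ✗
w3: successors {w4}; ◇¬p there: w4:T. ✓
w4: successors {w5}; ◇¬p there: w5:F. ✗
w5: no successors, so ◇◇¬p fails. ✗
Satisfying worlds: {w1, w3}.
So ◇◇¬p fails at the other 4 worlds.

4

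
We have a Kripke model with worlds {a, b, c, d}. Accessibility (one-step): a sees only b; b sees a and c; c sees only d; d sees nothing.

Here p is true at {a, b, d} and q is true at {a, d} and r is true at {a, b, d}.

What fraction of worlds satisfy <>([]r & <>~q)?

1/4

a: successors {b}; []r & <>~q there: b:F. ✗
b: successors {a, c}; []r & <>~q there: a:T, c:F. ✓
c: successors {d}; []r & <>~q there: d:F. ✗
d: no successors, so <>([]r & <>~q) fails. ✗
That's 1 of 4 worlds, so 1/4.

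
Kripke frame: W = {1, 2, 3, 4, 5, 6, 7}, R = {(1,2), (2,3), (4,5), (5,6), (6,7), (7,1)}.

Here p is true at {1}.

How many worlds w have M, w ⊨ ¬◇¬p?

1: ◇¬p is T. ✗
2: ◇¬p is T. ✗
3: ◇¬p is F. ✓
4: ◇¬p is T. ✗
5: ◇¬p is T. ✗
6: ◇¬p is T. ✗
7: ◇¬p is F. ✓
Satisfying worlds: {3, 7}.

2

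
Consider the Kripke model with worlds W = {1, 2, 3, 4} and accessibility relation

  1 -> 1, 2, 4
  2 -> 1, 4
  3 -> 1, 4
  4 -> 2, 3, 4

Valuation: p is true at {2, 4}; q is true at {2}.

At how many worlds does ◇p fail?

0

1: successors {1, 2, 4}; p there: 1:F, 2:T, 4:T. ✓
2: successors {1, 4}; p there: 1:F, 4:T. ✓
3: successors {1, 4}; p there: 1:F, 4:T. ✓
4: successors {2, 3, 4}; p there: 2:T, 3:F, 4:T. ✓
Satisfying worlds: {1, 2, 3, 4}.
So ◇p fails at the other 0 worlds.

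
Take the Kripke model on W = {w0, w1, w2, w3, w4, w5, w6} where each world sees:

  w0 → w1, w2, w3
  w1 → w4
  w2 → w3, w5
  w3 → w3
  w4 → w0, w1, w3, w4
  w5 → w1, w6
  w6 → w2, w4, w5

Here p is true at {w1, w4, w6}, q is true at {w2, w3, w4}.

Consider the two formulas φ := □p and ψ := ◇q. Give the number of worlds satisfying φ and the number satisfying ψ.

2 and 6

For □p:
w0: successors {w1, w2, w3}; p there: w1:T, w2:F, w3:F. ✗
w1: successors {w4}; p there: w4:T. ✓
w2: successors {w3, w5}; p there: w3:F, w5:F. ✗
w3: successors {w3}; p there: w3:F. ✗
w4: successors {w0, w1, w3, w4}; p there: w0:F, w1:T, w3:F, w4:T. ✗
w5: successors {w1, w6}; p there: w1:T, w6:T. ✓
w6: successors {w2, w4, w5}; p there: w2:F, w4:T, w5:F. ✗
— 2 worlds.
For ◇q:
w0: successors {w1, w2, w3}; q there: w1:F, w2:T, w3:T. ✓
w1: successors {w4}; q there: w4:T. ✓
w2: successors {w3, w5}; q there: w3:T, w5:F. ✓
w3: successors {w3}; q there: w3:T. ✓
w4: successors {w0, w1, w3, w4}; q there: w0:F, w1:F, w3:T, w4:T. ✓
w5: successors {w1, w6}; q there: w1:F, w6:F. ✗
w6: successors {w2, w4, w5}; q there: w2:T, w4:T, w5:F. ✓
— 6 worlds.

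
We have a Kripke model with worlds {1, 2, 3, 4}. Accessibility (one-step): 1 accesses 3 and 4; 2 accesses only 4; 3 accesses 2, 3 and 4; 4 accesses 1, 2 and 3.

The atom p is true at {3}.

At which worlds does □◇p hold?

1: successors {3, 4}; ◇p there: 3:T, 4:T. ✓
2: successors {4}; ◇p there: 4:T. ✓
3: successors {2, 3, 4}; ◇p there: 2:F, 3:T, 4:T. ✗
4: successors {1, 2, 3}; ◇p there: 1:T, 2:F, 3:T. ✗

{1, 2}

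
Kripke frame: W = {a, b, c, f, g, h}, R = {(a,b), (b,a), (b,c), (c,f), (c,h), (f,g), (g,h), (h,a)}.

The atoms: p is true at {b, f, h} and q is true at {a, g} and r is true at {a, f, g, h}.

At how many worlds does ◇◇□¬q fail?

a: successors {b}; ◇□¬q there: b:T. ✓
b: successors {a, c}; ◇□¬q there: a:F, c:F. ✗
c: successors {f, h}; ◇□¬q there: f:T, h:T. ✓
f: successors {g}; ◇□¬q there: g:F. ✗
g: successors {h}; ◇□¬q there: h:T. ✓
h: successors {a}; ◇□¬q there: a:F. ✗
Satisfying worlds: {a, c, g}.
So ◇◇□¬q fails at the other 3 worlds.

3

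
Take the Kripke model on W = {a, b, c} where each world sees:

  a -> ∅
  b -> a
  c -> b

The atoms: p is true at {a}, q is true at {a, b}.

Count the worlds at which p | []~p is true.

2

a: p is T, []~p is T. ✓
b: p is F, []~p is F. ✗
c: p is F, []~p is T. ✓
Satisfying worlds: {a, c}.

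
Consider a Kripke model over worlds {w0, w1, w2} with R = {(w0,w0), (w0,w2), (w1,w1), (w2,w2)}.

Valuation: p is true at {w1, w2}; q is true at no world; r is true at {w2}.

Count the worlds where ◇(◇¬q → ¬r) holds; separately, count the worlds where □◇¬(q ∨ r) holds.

For ◇(◇¬q → ¬r):
w0: successors {w0, w2}; ◇¬q → ¬r there: w0:T, w2:F. ✓
w1: successors {w1}; ◇¬q → ¬r there: w1:T. ✓
w2: successors {w2}; ◇¬q → ¬r there: w2:F. ✗
— 2 worlds.
For □◇¬(q ∨ r):
w0: successors {w0, w2}; ◇¬(q ∨ r) there: w0:T, w2:F. ✗
w1: successors {w1}; ◇¬(q ∨ r) there: w1:T. ✓
w2: successors {w2}; ◇¬(q ∨ r) there: w2:F. ✗
— 1 world.

2 and 1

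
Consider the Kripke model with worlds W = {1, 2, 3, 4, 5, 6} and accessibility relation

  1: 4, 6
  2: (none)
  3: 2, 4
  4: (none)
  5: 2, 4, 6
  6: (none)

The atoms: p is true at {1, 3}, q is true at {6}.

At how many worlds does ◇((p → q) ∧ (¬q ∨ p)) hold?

1: successors {4, 6}; (p → q) ∧ (¬q ∨ p) there: 4:T, 6:F. ✓
2: no successors, so ◇((p → q) ∧ (¬q ∨ p)) fails. ✗
3: successors {2, 4}; (p → q) ∧ (¬q ∨ p) there: 2:T, 4:T. ✓
4: no successors, so ◇((p → q) ∧ (¬q ∨ p)) fails. ✗
5: successors {2, 4, 6}; (p → q) ∧ (¬q ∨ p) there: 2:T, 4:T, 6:F. ✓
6: no successors, so ◇((p → q) ∧ (¬q ∨ p)) fails. ✗
Satisfying worlds: {1, 3, 5}.

3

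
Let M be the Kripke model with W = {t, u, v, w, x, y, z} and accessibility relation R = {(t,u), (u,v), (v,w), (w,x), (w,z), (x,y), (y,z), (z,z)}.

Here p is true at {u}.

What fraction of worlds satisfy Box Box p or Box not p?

6/7

t: Box Box p is F, Box not p is F. ✗
u: Box Box p is F, Box not p is T. ✓
v: Box Box p is F, Box not p is T. ✓
w: Box Box p is F, Box not p is T. ✓
x: Box Box p is F, Box not p is T. ✓
y: Box Box p is F, Box not p is T. ✓
z: Box Box p is F, Box not p is T. ✓
That's 6 of 7 worlds, so 6/7.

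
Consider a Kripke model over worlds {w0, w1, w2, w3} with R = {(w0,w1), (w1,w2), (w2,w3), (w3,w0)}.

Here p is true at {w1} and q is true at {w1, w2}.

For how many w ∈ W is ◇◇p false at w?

w0: successors {w1}; ◇p there: w1:F. ✗
w1: successors {w2}; ◇p there: w2:F. ✗
w2: successors {w3}; ◇p there: w3:F. ✗
w3: successors {w0}; ◇p there: w0:T. ✓
Satisfying worlds: {w3}.
So ◇◇p fails at the other 3 worlds.

3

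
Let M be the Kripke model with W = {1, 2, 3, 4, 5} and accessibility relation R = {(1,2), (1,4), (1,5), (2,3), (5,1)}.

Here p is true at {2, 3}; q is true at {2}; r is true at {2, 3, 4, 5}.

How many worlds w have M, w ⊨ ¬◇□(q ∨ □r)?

3

1: ◇□(q ∨ □r) is T. ✗
2: ◇□(q ∨ □r) is T. ✗
3: ◇□(q ∨ □r) is F. ✓
4: ◇□(q ∨ □r) is F. ✓
5: ◇□(q ∨ □r) is F. ✓
Satisfying worlds: {3, 4, 5}.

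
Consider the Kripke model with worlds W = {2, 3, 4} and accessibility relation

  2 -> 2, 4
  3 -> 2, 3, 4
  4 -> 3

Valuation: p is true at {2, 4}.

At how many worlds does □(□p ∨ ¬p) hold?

1

2: successors {2, 4}; □p ∨ ¬p there: 2:T, 4:F. ✗
3: successors {2, 3, 4}; □p ∨ ¬p there: 2:T, 3:T, 4:F. ✗
4: successors {3}; □p ∨ ¬p there: 3:T. ✓
Satisfying worlds: {4}.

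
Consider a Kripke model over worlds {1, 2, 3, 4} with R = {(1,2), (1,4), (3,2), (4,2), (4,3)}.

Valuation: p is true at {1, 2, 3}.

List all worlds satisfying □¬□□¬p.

{2}

1: successors {2, 4}; ¬□□¬p there: 2:F, 4:T. ✗
2: no successors, so □¬□□¬p holds vacuously. ✓
3: successors {2}; ¬□□¬p there: 2:F. ✗
4: successors {2, 3}; ¬□□¬p there: 2:F, 3:F. ✗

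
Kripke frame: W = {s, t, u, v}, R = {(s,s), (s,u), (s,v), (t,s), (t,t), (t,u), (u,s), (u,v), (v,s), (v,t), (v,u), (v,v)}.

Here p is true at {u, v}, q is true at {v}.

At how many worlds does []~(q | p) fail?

s: successors {s, u, v}; ~(q | p) there: s:T, u:F, v:F. ✗
t: successors {s, t, u}; ~(q | p) there: s:T, t:T, u:F. ✗
u: successors {s, v}; ~(q | p) there: s:T, v:F. ✗
v: successors {s, t, u, v}; ~(q | p) there: s:T, t:T, u:F, v:F. ✗
Satisfying worlds: ∅.
So []~(q | p) fails at the other 4 worlds.

4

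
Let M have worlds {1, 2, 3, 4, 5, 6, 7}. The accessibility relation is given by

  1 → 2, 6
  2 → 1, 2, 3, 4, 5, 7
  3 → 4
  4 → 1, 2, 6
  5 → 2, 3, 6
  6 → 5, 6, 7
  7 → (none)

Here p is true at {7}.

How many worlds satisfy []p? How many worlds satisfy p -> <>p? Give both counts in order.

For []p:
1: successors {2, 6}; p there: 2:F, 6:F. ✗
2: successors {1, 2, 3, 4, 5, 7}; p there: 1:F, 2:F, 3:F, 4:F, 5:F, 7:T. ✗
3: successors {4}; p there: 4:F. ✗
4: successors {1, 2, 6}; p there: 1:F, 2:F, 6:F. ✗
5: successors {2, 3, 6}; p there: 2:F, 3:F, 6:F. ✗
6: successors {5, 6, 7}; p there: 5:F, 6:F, 7:T. ✗
7: no successors, so []p holds vacuously. ✓
— 1 world.
For p -> <>p:
1: p is F, <>p is F. ✓
2: p is F, <>p is T. ✓
3: p is F, <>p is F. ✓
4: p is F, <>p is F. ✓
5: p is F, <>p is F. ✓
6: p is F, <>p is T. ✓
7: p is T, <>p is F. ✗
— 6 worlds.

1 and 6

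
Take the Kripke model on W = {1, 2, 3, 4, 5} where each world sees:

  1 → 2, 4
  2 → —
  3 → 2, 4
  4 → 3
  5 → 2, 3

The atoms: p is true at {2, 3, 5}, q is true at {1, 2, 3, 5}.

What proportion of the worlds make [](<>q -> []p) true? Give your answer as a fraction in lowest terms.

3/5

1: successors {2, 4}; <>q -> []p there: 2:T, 4:T. ✓
2: no successors, so [](<>q -> []p) holds vacuously. ✓
3: successors {2, 4}; <>q -> []p there: 2:T, 4:T. ✓
4: successors {3}; <>q -> []p there: 3:F. ✗
5: successors {2, 3}; <>q -> []p there: 2:T, 3:F. ✗
That's 3 of 5 worlds, so 3/5.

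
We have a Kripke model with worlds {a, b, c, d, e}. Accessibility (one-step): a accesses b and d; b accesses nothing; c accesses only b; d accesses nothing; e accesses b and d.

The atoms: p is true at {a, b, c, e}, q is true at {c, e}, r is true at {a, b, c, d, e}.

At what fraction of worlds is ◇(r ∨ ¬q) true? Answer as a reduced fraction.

a: successors {b, d}; r ∨ ¬q there: b:T, d:T. ✓
b: no successors, so ◇(r ∨ ¬q) fails. ✗
c: successors {b}; r ∨ ¬q there: b:T. ✓
d: no successors, so ◇(r ∨ ¬q) fails. ✗
e: successors {b, d}; r ∨ ¬q there: b:T, d:T. ✓
That's 3 of 5 worlds, so 3/5.

3/5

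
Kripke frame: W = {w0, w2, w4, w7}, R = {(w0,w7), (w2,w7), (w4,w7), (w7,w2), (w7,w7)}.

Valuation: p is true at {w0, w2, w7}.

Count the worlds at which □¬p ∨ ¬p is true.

1

w0: □¬p is F, ¬p is F. ✗
w2: □¬p is F, ¬p is F. ✗
w4: □¬p is F, ¬p is T. ✓
w7: □¬p is F, ¬p is F. ✗
Satisfying worlds: {w4}.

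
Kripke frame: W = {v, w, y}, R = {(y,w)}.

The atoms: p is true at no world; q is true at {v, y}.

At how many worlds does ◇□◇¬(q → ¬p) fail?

v: no successors, so ◇□◇¬(q → ¬p) fails. ✗
w: no successors, so ◇□◇¬(q → ¬p) fails. ✗
y: successors {w}; □◇¬(q → ¬p) there: w:T. ✓
Satisfying worlds: {y}.
So ◇□◇¬(q → ¬p) fails at the other 2 worlds.

2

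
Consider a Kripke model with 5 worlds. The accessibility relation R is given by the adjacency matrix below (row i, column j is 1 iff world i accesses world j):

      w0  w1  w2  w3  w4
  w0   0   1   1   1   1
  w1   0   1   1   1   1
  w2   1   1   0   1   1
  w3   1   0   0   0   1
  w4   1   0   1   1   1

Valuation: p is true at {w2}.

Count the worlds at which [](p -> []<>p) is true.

2

w0: successors {w1, w2, w3, w4}; p -> []<>p there: w1:T, w2:F, w3:T, w4:T. ✗
w1: successors {w1, w2, w3, w4}; p -> []<>p there: w1:T, w2:F, w3:T, w4:T. ✗
w2: successors {w0, w1, w3, w4}; p -> []<>p there: w0:T, w1:T, w3:T, w4:T. ✓
w3: successors {w0, w4}; p -> []<>p there: w0:T, w4:T. ✓
w4: successors {w0, w2, w3, w4}; p -> []<>p there: w0:T, w2:F, w3:T, w4:T. ✗
Satisfying worlds: {w2, w3}.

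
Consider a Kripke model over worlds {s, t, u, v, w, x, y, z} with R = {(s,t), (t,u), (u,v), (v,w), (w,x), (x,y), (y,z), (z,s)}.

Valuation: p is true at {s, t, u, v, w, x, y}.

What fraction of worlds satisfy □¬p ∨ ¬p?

s: □¬p is F, ¬p is F. ✗
t: □¬p is F, ¬p is F. ✗
u: □¬p is F, ¬p is F. ✗
v: □¬p is F, ¬p is F. ✗
w: □¬p is F, ¬p is F. ✗
x: □¬p is F, ¬p is F. ✗
y: □¬p is T, ¬p is F. ✓
z: □¬p is F, ¬p is T. ✓
That's 2 of 8 worlds, so 2/8 = 1/4.

1/4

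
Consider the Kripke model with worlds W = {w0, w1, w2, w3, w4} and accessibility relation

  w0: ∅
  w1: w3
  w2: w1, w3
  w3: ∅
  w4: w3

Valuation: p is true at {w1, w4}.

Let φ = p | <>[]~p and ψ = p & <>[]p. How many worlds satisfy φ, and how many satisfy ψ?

For p | <>[]~p:
w0: p is F, <>[]~p is F. ✗
w1: p is T, <>[]~p is T. ✓
w2: p is F, <>[]~p is T. ✓
w3: p is F, <>[]~p is F. ✗
w4: p is T, <>[]~p is T. ✓
— 3 worlds.
For p & <>[]p:
w0: p is F, <>[]p is F. ✗
w1: p is T, <>[]p is T. ✓
w2: p is F, <>[]p is T. ✗
w3: p is F, <>[]p is F. ✗
w4: p is T, <>[]p is T. ✓
— 2 worlds.

3 and 2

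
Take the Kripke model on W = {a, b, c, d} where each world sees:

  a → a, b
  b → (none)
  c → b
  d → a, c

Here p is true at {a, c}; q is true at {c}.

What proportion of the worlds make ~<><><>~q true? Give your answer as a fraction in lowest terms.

a: <><><>~q is T. ✗
b: <><><>~q is F. ✓
c: <><><>~q is F. ✓
d: <><><>~q is T. ✗
That's 2 of 4 worlds, so 2/4 = 1/2.

1/2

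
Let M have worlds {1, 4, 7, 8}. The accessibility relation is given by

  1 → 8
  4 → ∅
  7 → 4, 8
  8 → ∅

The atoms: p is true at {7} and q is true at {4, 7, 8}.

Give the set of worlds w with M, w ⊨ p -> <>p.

1: p is F, <>p is F. ✓
4: p is F, <>p is F. ✓
7: p is T, <>p is F. ✗
8: p is F, <>p is F. ✓

{1, 4, 8}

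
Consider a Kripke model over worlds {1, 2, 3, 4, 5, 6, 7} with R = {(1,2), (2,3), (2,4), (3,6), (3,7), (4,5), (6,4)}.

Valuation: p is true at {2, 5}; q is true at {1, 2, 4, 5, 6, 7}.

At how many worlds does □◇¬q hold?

1: successors {2}; ◇¬q there: 2:T. ✓
2: successors {3, 4}; ◇¬q there: 3:F, 4:F. ✗
3: successors {6, 7}; ◇¬q there: 6:F, 7:F. ✗
4: successors {5}; ◇¬q there: 5:F. ✗
5: no successors, so □◇¬q holds vacuously. ✓
6: successors {4}; ◇¬q there: 4:F. ✗
7: no successors, so □◇¬q holds vacuously. ✓
Satisfying worlds: {1, 5, 7}.

3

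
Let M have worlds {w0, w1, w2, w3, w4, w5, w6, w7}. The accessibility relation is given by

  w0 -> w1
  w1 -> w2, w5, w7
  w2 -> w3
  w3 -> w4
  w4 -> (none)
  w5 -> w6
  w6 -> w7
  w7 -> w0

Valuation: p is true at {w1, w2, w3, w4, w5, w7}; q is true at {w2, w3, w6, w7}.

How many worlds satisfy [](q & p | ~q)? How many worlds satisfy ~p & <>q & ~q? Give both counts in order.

For [](q & p | ~q):
w0: successors {w1}; q & p | ~q there: w1:T. ✓
w1: successors {w2, w5, w7}; q & p | ~q there: w2:T, w5:T, w7:T. ✓
w2: successors {w3}; q & p | ~q there: w3:T. ✓
w3: successors {w4}; q & p | ~q there: w4:T. ✓
w4: no successors, so [](q & p | ~q) holds vacuously. ✓
w5: successors {w6}; q & p | ~q there: w6:F. ✗
w6: successors {w7}; q & p | ~q there: w7:T. ✓
w7: successors {w0}; q & p | ~q there: w0:T. ✓
— 7 worlds.
For ~p & <>q & ~q:
w0: ~p & <>q is F, ~q is T. ✗
w1: ~p & <>q is F, ~q is T. ✗
w2: ~p & <>q is F, ~q is F. ✗
w3: ~p & <>q is F, ~q is F. ✗
w4: ~p & <>q is F, ~q is T. ✗
w5: ~p & <>q is F, ~q is T. ✗
w6: ~p & <>q is T, ~q is F. ✗
w7: ~p & <>q is F, ~q is F. ✗
— 0 worlds.

7 and 0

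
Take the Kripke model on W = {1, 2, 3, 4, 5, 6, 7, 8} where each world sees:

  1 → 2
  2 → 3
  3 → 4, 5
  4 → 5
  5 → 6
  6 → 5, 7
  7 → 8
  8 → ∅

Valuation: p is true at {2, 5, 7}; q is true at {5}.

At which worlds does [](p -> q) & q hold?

1: [](p -> q) is F, q is F. ✗
2: [](p -> q) is T, q is F. ✗
3: [](p -> q) is T, q is F. ✗
4: [](p -> q) is T, q is F. ✗
5: [](p -> q) is T, q is T. ✓
6: [](p -> q) is F, q is F. ✗
7: [](p -> q) is T, q is F. ✗
8: [](p -> q) is T, q is F. ✗

{5}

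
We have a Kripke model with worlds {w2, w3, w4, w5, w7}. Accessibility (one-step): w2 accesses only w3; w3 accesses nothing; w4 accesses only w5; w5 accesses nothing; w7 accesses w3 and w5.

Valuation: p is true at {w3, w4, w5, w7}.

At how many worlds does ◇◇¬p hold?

0

w2: successors {w3}; ◇¬p there: w3:F. ✗
w3: no successors, so ◇◇¬p fails. ✗
w4: successors {w5}; ◇¬p there: w5:F. ✗
w5: no successors, so ◇◇¬p fails. ✗
w7: successors {w3, w5}; ◇¬p there: w3:F, w5:F. ✗
Satisfying worlds: ∅.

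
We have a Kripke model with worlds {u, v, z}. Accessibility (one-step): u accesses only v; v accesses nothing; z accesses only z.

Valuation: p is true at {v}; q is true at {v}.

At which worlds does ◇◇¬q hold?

{z}

u: successors {v}; ◇¬q there: v:F. ✗
v: no successors, so ◇◇¬q fails. ✗
z: successors {z}; ◇¬q there: z:T. ✓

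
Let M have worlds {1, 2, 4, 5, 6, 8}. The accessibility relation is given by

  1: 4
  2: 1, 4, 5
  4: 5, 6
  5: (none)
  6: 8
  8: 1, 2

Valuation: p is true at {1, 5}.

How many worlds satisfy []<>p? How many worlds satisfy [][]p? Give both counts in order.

For []<>p:
1: successors {4}; <>p there: 4:T. ✓
2: successors {1, 4, 5}; <>p there: 1:F, 4:T, 5:F. ✗
4: successors {5, 6}; <>p there: 5:F, 6:F. ✗
5: no successors, so []<>p holds vacuously. ✓
6: successors {8}; <>p there: 8:T. ✓
8: successors {1, 2}; <>p there: 1:F, 2:T. ✗
— 3 worlds.
For [][]p:
1: successors {4}; []p there: 4:F. ✗
2: successors {1, 4, 5}; []p there: 1:F, 4:F, 5:T. ✗
4: successors {5, 6}; []p there: 5:T, 6:F. ✗
5: no successors, so [][]p holds vacuously. ✓
6: successors {8}; []p there: 8:F. ✗
8: successors {1, 2}; []p there: 1:F, 2:F. ✗
— 1 world.

3 and 1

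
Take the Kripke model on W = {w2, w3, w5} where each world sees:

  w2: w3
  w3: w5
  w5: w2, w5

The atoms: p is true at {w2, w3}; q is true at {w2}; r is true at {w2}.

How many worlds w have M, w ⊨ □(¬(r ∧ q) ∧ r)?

w2: successors {w3}; ¬(r ∧ q) ∧ r there: w3:F. ✗
w3: successors {w5}; ¬(r ∧ q) ∧ r there: w5:F. ✗
w5: successors {w2, w5}; ¬(r ∧ q) ∧ r there: w2:F, w5:F. ✗
Satisfying worlds: ∅.

0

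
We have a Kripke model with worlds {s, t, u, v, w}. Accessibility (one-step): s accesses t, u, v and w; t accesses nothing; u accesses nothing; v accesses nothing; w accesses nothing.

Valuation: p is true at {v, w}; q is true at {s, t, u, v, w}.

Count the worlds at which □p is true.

s: successors {t, u, v, w}; p there: t:F, u:F, v:T, w:T. ✗
t: no successors, so □p holds vacuously. ✓
u: no successors, so □p holds vacuously. ✓
v: no successors, so □p holds vacuously. ✓
w: no successors, so □p holds vacuously. ✓
Satisfying worlds: {t, u, v, w}.

4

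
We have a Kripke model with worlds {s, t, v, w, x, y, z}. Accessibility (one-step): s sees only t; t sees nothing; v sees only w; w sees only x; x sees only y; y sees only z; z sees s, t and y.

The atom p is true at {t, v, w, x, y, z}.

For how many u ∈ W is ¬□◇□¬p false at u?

s: □◇□¬p is F. ✓
t: □◇□¬p is T. ✗
v: □◇□¬p is F. ✓
w: □◇□¬p is F. ✓
x: □◇□¬p is F. ✓
y: □◇□¬p is T. ✗
z: □◇□¬p is F. ✓
Satisfying worlds: {s, v, w, x, z}.
So ¬□◇□¬p fails at the other 2 worlds.

2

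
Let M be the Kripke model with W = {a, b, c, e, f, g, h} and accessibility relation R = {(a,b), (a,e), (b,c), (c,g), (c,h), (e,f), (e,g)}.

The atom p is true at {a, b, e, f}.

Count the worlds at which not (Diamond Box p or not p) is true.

3

a: Diamond Box p or not p is F. ✓
b: Diamond Box p or not p is F. ✓
c: Diamond Box p or not p is T. ✗
e: Diamond Box p or not p is T. ✗
f: Diamond Box p or not p is F. ✓
g: Diamond Box p or not p is T. ✗
h: Diamond Box p or not p is T. ✗
Satisfying worlds: {a, b, f}.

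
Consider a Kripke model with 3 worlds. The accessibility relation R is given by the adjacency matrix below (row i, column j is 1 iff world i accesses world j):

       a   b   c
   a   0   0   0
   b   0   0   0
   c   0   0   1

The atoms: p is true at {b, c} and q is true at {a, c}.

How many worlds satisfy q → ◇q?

2

a: q is T, ◇q is F. ✗
b: q is F, ◇q is F. ✓
c: q is T, ◇q is T. ✓
Satisfying worlds: {b, c}.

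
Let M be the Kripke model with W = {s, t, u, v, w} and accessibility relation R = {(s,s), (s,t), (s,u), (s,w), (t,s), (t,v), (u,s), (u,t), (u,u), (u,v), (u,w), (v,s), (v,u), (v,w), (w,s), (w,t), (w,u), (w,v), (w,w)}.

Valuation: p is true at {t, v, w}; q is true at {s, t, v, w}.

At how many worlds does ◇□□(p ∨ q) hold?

s: successors {s, t, u, w}; □□(p ∨ q) there: s:F, t:F, u:F, w:F. ✗
t: successors {s, v}; □□(p ∨ q) there: s:F, v:F. ✗
u: successors {s, t, u, v, w}; □□(p ∨ q) there: s:F, t:F, u:F, v:F, w:F. ✗
v: successors {s, u, w}; □□(p ∨ q) there: s:F, u:F, w:F. ✗
w: successors {s, t, u, v, w}; □□(p ∨ q) there: s:F, t:F, u:F, v:F, w:F. ✗
Satisfying worlds: ∅.

0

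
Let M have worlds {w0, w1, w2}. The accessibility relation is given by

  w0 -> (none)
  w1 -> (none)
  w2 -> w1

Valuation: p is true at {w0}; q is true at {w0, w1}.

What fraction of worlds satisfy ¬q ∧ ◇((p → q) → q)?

1/3

w0: ¬q is F, ◇((p → q) → q) is F. ✗
w1: ¬q is F, ◇((p → q) → q) is F. ✗
w2: ¬q is T, ◇((p → q) → q) is T. ✓
That's 1 of 3 worlds, so 1/3.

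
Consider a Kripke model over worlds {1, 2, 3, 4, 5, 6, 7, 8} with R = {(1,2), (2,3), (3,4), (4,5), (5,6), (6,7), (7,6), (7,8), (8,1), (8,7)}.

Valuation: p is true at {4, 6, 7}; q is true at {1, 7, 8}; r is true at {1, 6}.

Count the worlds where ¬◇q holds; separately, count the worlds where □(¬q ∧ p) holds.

5 and 2

For ¬◇q:
1: ◇q is F. ✓
2: ◇q is F. ✓
3: ◇q is F. ✓
4: ◇q is F. ✓
5: ◇q is F. ✓
6: ◇q is T. ✗
7: ◇q is T. ✗
8: ◇q is T. ✗
— 5 worlds.
For □(¬q ∧ p):
1: successors {2}; ¬q ∧ p there: 2:F. ✗
2: successors {3}; ¬q ∧ p there: 3:F. ✗
3: successors {4}; ¬q ∧ p there: 4:T. ✓
4: successors {5}; ¬q ∧ p there: 5:F. ✗
5: successors {6}; ¬q ∧ p there: 6:T. ✓
6: successors {7}; ¬q ∧ p there: 7:F. ✗
7: successors {6, 8}; ¬q ∧ p there: 6:T, 8:F. ✗
8: successors {1, 7}; ¬q ∧ p there: 1:F, 7:F. ✗
— 2 worlds.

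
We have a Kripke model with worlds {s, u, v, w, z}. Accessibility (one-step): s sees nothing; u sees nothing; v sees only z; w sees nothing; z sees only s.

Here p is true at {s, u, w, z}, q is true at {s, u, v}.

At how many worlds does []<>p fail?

s: no successors, so []<>p holds vacuously. ✓
u: no successors, so []<>p holds vacuously. ✓
v: successors {z}; <>p there: z:T. ✓
w: no successors, so []<>p holds vacuously. ✓
z: successors {s}; <>p there: s:F. ✗
Satisfying worlds: {s, u, v, w}.
So []<>p fails at the other 1 world.

1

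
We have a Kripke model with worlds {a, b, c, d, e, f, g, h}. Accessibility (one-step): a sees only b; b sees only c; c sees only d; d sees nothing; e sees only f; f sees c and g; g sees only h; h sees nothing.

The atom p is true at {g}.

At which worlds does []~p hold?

{a, b, c, d, e, g, h}

a: successors {b}; ~p there: b:T. ✓
b: successors {c}; ~p there: c:T. ✓
c: successors {d}; ~p there: d:T. ✓
d: no successors, so []~p holds vacuously. ✓
e: successors {f}; ~p there: f:T. ✓
f: successors {c, g}; ~p there: c:T, g:F. ✗
g: successors {h}; ~p there: h:T. ✓
h: no successors, so []~p holds vacuously. ✓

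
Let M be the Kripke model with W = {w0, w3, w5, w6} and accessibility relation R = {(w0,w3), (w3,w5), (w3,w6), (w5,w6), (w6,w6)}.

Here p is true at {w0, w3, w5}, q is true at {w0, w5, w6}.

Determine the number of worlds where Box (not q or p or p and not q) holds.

w0: successors {w3}; not q or p or p and not q there: w3:T. ✓
w3: successors {w5, w6}; not q or p or p and not q there: w5:T, w6:F. ✗
w5: successors {w6}; not q or p or p and not q there: w6:F. ✗
w6: successors {w6}; not q or p or p and not q there: w6:F. ✗
Satisfying worlds: {w0}.

1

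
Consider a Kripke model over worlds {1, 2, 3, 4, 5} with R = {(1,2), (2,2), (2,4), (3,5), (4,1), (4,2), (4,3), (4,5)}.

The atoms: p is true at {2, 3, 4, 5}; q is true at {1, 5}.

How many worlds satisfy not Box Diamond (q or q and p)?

4

1: Box Diamond (q or q and p) is F. ✓
2: Box Diamond (q or q and p) is F. ✓
3: Box Diamond (q or q and p) is F. ✓
4: Box Diamond (q or q and p) is F. ✓
5: Box Diamond (q or q and p) is T. ✗
Satisfying worlds: {1, 2, 3, 4}.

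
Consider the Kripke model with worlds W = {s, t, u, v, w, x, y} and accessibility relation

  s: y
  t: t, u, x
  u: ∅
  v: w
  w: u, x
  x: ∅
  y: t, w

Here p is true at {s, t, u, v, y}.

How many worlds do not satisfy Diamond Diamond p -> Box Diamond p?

s: Diamond Diamond p is T, Box Diamond p is T. ✓
t: Diamond Diamond p is T, Box Diamond p is F. ✗
u: Diamond Diamond p is F, Box Diamond p is T. ✓
v: Diamond Diamond p is T, Box Diamond p is T. ✓
w: Diamond Diamond p is F, Box Diamond p is F. ✓
x: Diamond Diamond p is F, Box Diamond p is T. ✓
y: Diamond Diamond p is T, Box Diamond p is T. ✓
Satisfying worlds: {s, u, v, w, x, y}.
So Diamond Diamond p -> Box Diamond p fails at the other 1 world.

1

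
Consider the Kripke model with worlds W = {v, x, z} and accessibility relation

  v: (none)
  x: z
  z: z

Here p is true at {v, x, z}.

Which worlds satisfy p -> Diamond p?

{x, z}

v: p is T, Diamond p is F. ✗
x: p is T, Diamond p is T. ✓
z: p is T, Diamond p is T. ✓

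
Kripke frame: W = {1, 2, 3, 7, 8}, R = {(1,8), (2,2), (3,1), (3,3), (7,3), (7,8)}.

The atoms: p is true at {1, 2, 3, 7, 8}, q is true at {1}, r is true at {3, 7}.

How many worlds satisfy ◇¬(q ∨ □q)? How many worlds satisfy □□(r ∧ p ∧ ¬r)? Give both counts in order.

For ◇¬(q ∨ □q):
1: successors {8}; ¬(q ∨ □q) there: 8:F. ✗
2: successors {2}; ¬(q ∨ □q) there: 2:T. ✓
3: successors {1, 3}; ¬(q ∨ □q) there: 1:F, 3:T. ✓
7: successors {3, 8}; ¬(q ∨ □q) there: 3:T, 8:F. ✓
8: no successors, so ◇¬(q ∨ □q) fails. ✗
— 3 worlds.
For □□(r ∧ p ∧ ¬r):
1: successors {8}; □(r ∧ p ∧ ¬r) there: 8:T. ✓
2: successors {2}; □(r ∧ p ∧ ¬r) there: 2:F. ✗
3: successors {1, 3}; □(r ∧ p ∧ ¬r) there: 1:F, 3:F. ✗
7: successors {3, 8}; □(r ∧ p ∧ ¬r) there: 3:F, 8:T. ✗
8: no successors, so □□(r ∧ p ∧ ¬r) holds vacuously. ✓
— 2 worlds.

3 and 2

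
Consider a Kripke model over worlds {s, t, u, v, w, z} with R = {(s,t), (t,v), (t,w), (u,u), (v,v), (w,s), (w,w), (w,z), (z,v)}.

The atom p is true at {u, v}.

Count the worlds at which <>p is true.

4

s: successors {t}; p there: t:F. ✗
t: successors {v, w}; p there: v:T, w:F. ✓
u: successors {u}; p there: u:T. ✓
v: successors {v}; p there: v:T. ✓
w: successors {s, w, z}; p there: s:F, w:F, z:F. ✗
z: successors {v}; p there: v:T. ✓
Satisfying worlds: {t, u, v, z}.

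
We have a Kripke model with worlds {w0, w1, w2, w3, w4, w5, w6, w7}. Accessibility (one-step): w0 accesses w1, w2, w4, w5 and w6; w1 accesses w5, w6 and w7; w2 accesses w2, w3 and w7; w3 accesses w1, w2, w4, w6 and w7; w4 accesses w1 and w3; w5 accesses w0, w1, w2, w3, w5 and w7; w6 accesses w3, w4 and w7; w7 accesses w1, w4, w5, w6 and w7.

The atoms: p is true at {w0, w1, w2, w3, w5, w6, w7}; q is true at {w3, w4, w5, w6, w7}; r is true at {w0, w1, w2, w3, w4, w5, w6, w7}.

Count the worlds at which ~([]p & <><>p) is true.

w0: []p & <><>p is F. ✓
w1: []p & <><>p is T. ✗
w2: []p & <><>p is T. ✗
w3: []p & <><>p is F. ✓
w4: []p & <><>p is T. ✗
w5: []p & <><>p is T. ✗
w6: []p & <><>p is F. ✓
w7: []p & <><>p is F. ✓
Satisfying worlds: {w0, w3, w6, w7}.

4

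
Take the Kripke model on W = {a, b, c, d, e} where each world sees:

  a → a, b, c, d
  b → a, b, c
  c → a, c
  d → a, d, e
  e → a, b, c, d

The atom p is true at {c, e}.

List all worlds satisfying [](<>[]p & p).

a: successors {a, b, c, d}; <>[]p & p there: a:F, b:F, c:F, d:F. ✗
b: successors {a, b, c}; <>[]p & p there: a:F, b:F, c:F. ✗
c: successors {a, c}; <>[]p & p there: a:F, c:F. ✗
d: successors {a, d, e}; <>[]p & p there: a:F, d:F, e:F. ✗
e: successors {a, b, c, d}; <>[]p & p there: a:F, b:F, c:F, d:F. ✗

∅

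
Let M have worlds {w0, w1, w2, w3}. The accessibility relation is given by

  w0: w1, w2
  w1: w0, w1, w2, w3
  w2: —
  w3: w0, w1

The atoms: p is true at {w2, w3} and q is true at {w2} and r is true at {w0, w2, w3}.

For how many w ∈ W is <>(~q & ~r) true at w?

3

w0: successors {w1, w2}; ~q & ~r there: w1:T, w2:F. ✓
w1: successors {w0, w1, w2, w3}; ~q & ~r there: w0:F, w1:T, w2:F, w3:F. ✓
w2: no successors, so <>(~q & ~r) fails. ✗
w3: successors {w0, w1}; ~q & ~r there: w0:F, w1:T. ✓
Satisfying worlds: {w0, w1, w3}.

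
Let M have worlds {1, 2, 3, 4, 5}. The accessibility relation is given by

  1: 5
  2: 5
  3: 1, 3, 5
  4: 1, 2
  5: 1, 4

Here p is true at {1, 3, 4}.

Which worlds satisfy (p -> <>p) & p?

{3, 4}

1: p -> <>p is F, p is T. ✗
2: p -> <>p is T, p is F. ✗
3: p -> <>p is T, p is T. ✓
4: p -> <>p is T, p is T. ✓
5: p -> <>p is T, p is F. ✗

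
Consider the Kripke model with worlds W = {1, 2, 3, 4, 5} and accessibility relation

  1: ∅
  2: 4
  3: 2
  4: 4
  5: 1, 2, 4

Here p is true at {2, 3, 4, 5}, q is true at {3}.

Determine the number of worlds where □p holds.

1: no successors, so □p holds vacuously. ✓
2: successors {4}; p there: 4:T. ✓
3: successors {2}; p there: 2:T. ✓
4: successors {4}; p there: 4:T. ✓
5: successors {1, 2, 4}; p there: 1:F, 2:T, 4:T. ✗
Satisfying worlds: {1, 2, 3, 4}.

4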